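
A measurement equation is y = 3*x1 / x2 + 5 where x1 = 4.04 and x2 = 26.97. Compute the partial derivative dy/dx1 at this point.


y = 3*x1 / x2 + 5
dy/dx1 = 3/x2
Evaluate at x2 = 26.97: c1 = 3 / 26.97
c1 = 0.1112

0.1112


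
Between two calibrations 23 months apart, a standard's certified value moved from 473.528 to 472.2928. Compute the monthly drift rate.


rate = (v2 - v1) / months
= (472.2928 - 473.528) / 23
= -1.2352 / 23
= -0.0537

-0.0537


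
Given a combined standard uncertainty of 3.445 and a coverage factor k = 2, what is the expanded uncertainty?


U = k * uc
U = 2 * 3.445
U = 6.8900

6.8900


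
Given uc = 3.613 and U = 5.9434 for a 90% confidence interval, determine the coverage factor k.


k = U / uc
k = 5.9434 / 3.613
k = 1.645

1.645


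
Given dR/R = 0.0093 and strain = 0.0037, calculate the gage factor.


GF = (dR/R) / epsilon
= 0.0093 / 0.0037
= 2.5135

2.5135


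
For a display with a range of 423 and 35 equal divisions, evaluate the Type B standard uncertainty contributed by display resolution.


resolution = range / divisions
resolution = 423 / 35 = 12.085714
u_res = resolution / (2*sqrt(3))
u_res = 12.085714 / 3.4641016
u_res = 3.4888

3.4888


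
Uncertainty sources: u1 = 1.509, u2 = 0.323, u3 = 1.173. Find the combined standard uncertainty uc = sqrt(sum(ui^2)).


uc = sqrt(1.509^2 + 0.323^2 + 1.173^2)
uc = sqrt(3.757339)
uc = 1.9384

1.9384


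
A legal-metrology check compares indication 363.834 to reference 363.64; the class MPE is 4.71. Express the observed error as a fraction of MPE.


e = indication - reference = 363.834 - 363.64 = 0.1940
|e| = 0.1940
ratio = |e| / MPE = 0.1940 / 4.71
ratio = 0.0412

0.0412


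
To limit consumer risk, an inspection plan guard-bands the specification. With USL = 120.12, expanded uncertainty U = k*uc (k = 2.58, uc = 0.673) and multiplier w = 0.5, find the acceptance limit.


U = k * uc = 2.58 * 0.673 = 1.73634
guard band g = w * U = 0.5 * 1.73634 = 0.86817
AL = USL - g = 120.12 - 0.86817
AL = 119.2518

119.2518


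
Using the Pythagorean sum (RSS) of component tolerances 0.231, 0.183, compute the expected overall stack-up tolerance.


RSS = sqrt(0.231^2 + 0.183^2)
= sqrt(0.08685)
= 0.2947

0.2947


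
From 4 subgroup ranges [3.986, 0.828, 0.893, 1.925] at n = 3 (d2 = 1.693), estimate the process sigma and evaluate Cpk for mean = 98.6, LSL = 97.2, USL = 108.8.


R_bar = (3.986 + 0.828 + 0.893 + 1.925) / 4 = 1.908
sigma = R_bar / d2 = 1.908 / 1.693 = 1.1269935
Cp = (USL - LSL)/(6*sigma) = (108.8 - 97.2)/(6*1.1269935) = 1.7155
Cpu = (108.8 - 98.6)/(3*1.1269935) = 3.0169
Cpl = (98.6 - 97.2)/(3*1.1269935) = 0.4141
Cpk = min(Cpu, Cpl) = 0.4141

0.4141


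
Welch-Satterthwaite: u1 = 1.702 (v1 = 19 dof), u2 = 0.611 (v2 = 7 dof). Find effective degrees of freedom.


uc = sqrt(u1^2 + u2^2) = sqrt(1.702^2 + 0.611^2) = 1.8083487
v_eff = uc^4 / (u1^4/v1 + u2^4/v2)
= 1.8083487^4 / (1.702^4/19 + 0.611^4/7)
= 10.693718 / 0.46156629
v_eff = 23.1683

23.1683


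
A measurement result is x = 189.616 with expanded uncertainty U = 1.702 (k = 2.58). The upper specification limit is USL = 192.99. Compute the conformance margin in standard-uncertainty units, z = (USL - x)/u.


u = U / k = 1.702 / 2.58 = 0.65968992
margin = |USL - x| = |192.99 - 189.616| = 3.374
z = margin / u = 3.374 / 0.65968992
z = 5.1145

5.1145


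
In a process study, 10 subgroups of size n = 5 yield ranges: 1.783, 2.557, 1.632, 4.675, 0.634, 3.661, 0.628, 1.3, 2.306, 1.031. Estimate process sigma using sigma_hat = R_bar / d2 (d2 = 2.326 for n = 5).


R_bar = (1.783 + 2.557 + 1.632 + 4.675 + 0.634 + 3.661 + 0.628 + 1.3 + 2.306 + 1.031) / 10
R_bar = 20.207 / 10 = 2.0207
sigma_hat = R_bar / d2 = 2.0207 / 2.326 = 0.8687

0.8687


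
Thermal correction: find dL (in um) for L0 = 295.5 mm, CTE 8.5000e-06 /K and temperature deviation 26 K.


dL = L * alpha * dT
= 295.5 * 8.5000e-06 * 26
= 0.0653055 mm
dL_um = 0.0653055 * 1000 = 65.3055 um

65.3055


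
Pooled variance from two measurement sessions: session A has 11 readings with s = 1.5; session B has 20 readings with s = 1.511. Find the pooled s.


s_p = sqrt(((n1-1)*s1^2 + (n2-1)*s2^2) / (n1+n2-2))
numerator = (11-1)*1.5^2 + (20-1)*1.511^2 = 22.5 + 43.379299 = 65.879299
denominator = 11 + 20 - 2 = 29
s_p^2 = 65.879299 / 29 = 2.2717
s_p = sqrt(2.2717) = 1.5072

1.5072


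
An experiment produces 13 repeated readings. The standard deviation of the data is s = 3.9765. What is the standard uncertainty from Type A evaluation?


u_A = s / sqrt(n)
u_A = 3.9765 / sqrt(13)
u_A = 3.9765 / 3.6055513
u_A = 1.1029

1.1029


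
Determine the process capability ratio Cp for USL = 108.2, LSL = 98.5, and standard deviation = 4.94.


Cp = (USL - LSL) / (6 * sigma)
= (108.2 - 98.5) / (6 * 4.94)
= 9.7000 / 29.6400
= 0.3273

0.3273


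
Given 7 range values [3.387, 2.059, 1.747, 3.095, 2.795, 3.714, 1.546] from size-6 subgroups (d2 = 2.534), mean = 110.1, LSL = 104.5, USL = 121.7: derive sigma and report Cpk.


R_bar = (3.387 + 2.059 + 1.747 + 3.095 + 2.795 + 3.714 + 1.546) / 7 = 2.6204286
sigma = R_bar / d2 = 2.6204286 / 2.534 = 1.0341076
Cp = (USL - LSL)/(6*sigma) = (121.7 - 104.5)/(6*1.0341076) = 2.7721
Cpu = (121.7 - 110.1)/(3*1.0341076) = 3.7391
Cpl = (110.1 - 104.5)/(3*1.0341076) = 1.8051
Cpk = min(Cpu, Cpl) = 1.8051

1.8051


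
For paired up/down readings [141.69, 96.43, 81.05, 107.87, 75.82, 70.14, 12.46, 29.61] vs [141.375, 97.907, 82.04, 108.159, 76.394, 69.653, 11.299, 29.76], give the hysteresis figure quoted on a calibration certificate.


|141.69 - 141.375| = 0.3150
|96.43 - 97.907| = 1.4770
|81.05 - 82.04| = 0.9900
|107.87 - 108.159| = 0.2890
|75.82 - 76.394| = 0.5740
|70.14 - 69.653| = 0.4870
|12.46 - 11.299| = 1.1610
|29.61 - 29.76| = 0.1500
hysteresis = max(diffs) = 1.4770

1.4770


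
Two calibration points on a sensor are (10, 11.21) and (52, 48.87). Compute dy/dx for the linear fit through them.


slope = (y2 - y1) / (x2 - x1)
= (48.87 - 11.21) / (52 - 10)
= 37.6600 / 42
= 0.8967

0.8967


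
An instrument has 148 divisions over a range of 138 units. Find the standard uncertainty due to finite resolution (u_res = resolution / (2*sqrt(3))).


resolution = range / divisions
resolution = 138 / 148 = 0.93243243
u_res = resolution / (2*sqrt(3))
u_res = 0.93243243 / 3.4641016
u_res = 0.2692

0.2692


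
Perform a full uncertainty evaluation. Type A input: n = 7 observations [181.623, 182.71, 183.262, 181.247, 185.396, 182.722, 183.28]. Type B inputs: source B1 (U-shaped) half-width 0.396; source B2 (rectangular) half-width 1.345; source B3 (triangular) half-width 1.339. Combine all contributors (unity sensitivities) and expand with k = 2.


mean = (181.623 + 182.71 + 183.262 + 181.247 + 185.396 + 182.722 + 183.28) / 7 = 182.8914286
s = sqrt(sum((x - mean)^2)/(n-1)) = 1.3500536
u_A = s / sqrt(n) = 1.3500536 / sqrt(7) = 0.5102723
u_B1 = 0.396 / sqrt(2) = 0.28001429
u_B2 = 1.345 / sqrt(3) = 0.77653611
u_B3 = 1.339 / sqrt(6) = 0.54664446
uc = sqrt(0.5102723^2 + 0.28001429^2 + 0.77653611^2 + 0.54664446^2) = 1.1138287
U = k * uc = 2 * 1.1138287
U = 2.2277

2.2277


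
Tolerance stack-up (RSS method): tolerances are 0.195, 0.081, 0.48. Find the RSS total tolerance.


RSS = sqrt(0.195^2 + 0.081^2 + 0.48^2)
= sqrt(0.274986)
= 0.5244

0.5244


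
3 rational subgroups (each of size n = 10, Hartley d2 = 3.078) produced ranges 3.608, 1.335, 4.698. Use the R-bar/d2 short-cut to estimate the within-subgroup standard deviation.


R_bar = (3.608 + 1.335 + 4.698) / 3
R_bar = 9.641 / 3 = 3.2136667
sigma_hat = R_bar / d2 = 3.2136667 / 3.078 = 1.0441

1.0441


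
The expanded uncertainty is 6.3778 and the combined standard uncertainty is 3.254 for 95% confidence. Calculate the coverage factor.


k = U / uc
k = 6.3778 / 3.254
k = 1.96

1.96


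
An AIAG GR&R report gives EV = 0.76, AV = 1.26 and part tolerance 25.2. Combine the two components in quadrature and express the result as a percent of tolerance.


GRR = sqrt(EV^2 + AV^2) = sqrt(0.76^2 + 1.26^2) = 1.4714619
%GRR = GRR / tol * 100 = 1.4714619 / 25.2 * 100
%GRR = 5.8391

5.8391


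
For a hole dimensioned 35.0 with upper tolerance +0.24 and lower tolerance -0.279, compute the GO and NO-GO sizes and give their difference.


GO = nominal - lower_tol (smallest hole = maximum material condition)
GO = 35.0 - 0.279 = 34.721
NO-GO = nominal + upper_tol (largest hole = least material condition)
NO-GO = 35.0 + 0.24 = 35.24
spread = NO-GO - GO = 35.24 - 34.721 = 0.5190

0.5190


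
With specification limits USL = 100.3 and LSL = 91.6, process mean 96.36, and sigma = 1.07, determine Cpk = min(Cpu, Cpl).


Cpu = (USL - mean) / (3*sigma) = (100.3 - 96.36) / (3*1.07) = 1.2274
Cpl = (mean - LSL) / (3*sigma) = (96.36 - 91.6) / (3*1.07) = 1.4829
Cpk = min(Cpu, Cpl) = 1.2274

1.2274


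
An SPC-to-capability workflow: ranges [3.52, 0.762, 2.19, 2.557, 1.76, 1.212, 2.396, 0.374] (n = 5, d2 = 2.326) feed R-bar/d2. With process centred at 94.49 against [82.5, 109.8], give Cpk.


R_bar = (3.52 + 0.762 + 2.19 + 2.557 + 1.76 + 1.212 + 2.396 + 0.374) / 8 = 1.846375
sigma = R_bar / d2 = 1.846375 / 2.326 = 0.79379837
Cp = (USL - LSL)/(6*sigma) = (109.8 - 82.5)/(6*0.79379837) = 5.7319
Cpu = (109.8 - 94.49)/(3*0.79379837) = 6.4290
Cpl = (94.49 - 82.5)/(3*0.79379837) = 5.0349
Cpk = min(Cpu, Cpl) = 5.0349

5.0349


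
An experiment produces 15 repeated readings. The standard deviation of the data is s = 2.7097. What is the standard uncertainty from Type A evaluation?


u_A = s / sqrt(n)
u_A = 2.7097 / sqrt(15)
u_A = 2.7097 / 3.8729833
u_A = 0.6996

0.6996


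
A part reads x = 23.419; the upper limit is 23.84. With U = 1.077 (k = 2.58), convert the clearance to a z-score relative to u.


u = U / k = 1.077 / 2.58 = 0.41744186
margin = |USL - x| = |23.84 - 23.419| = 0.421
z = margin / u = 0.421 / 0.41744186
z = 1.0085

1.0085


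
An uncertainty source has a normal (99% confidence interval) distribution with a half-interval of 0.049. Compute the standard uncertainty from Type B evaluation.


u_B = half_width / 2.576
u_B = 0.049 / 2.576
u_B = 0.0190

0.0190


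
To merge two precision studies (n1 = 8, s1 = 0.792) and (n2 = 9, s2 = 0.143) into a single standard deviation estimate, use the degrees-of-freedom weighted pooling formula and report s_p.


s_p = sqrt(((n1-1)*s1^2 + (n2-1)*s2^2) / (n1+n2-2))
numerator = (8-1)*0.792^2 + (9-1)*0.143^2 = 4.390848 + 0.163592 = 4.55444
denominator = 8 + 9 - 2 = 15
s_p^2 = 4.55444 / 15 = 0.30362933
s_p = sqrt(0.30362933) = 0.5510

0.5510


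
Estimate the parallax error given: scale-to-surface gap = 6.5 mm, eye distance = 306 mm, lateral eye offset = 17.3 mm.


error = h * offset / d
= 6.5 * 17.3 / 306
= 0.3675

0.3675


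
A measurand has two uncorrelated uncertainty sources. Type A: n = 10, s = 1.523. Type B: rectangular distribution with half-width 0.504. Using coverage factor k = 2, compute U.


u_A = s / sqrt(n) = 1.523 / sqrt(10) = 0.48161489
u_B = half_width / sqrt(3) = 0.504 / sqrt(3) = 0.29098454
uc = sqrt(u_A^2 + u_B^2) = sqrt(0.48161489^2 + 0.29098454^2) = 0.56269433
U = k * uc = 2 * 0.56269433
U = 1.1254

1.1254


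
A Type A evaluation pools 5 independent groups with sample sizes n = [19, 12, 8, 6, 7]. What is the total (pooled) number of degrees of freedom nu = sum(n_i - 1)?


nu = sum_i (n_i - 1)
nu = ((19 - 1) + (12 - 1) + (8 - 1) + (6 - 1) + (7 - 1))
nu = 18 + 11 + 7 + 5 + 6
nu = 47

47


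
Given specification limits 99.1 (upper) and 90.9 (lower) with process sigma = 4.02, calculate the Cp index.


Cp = (USL - LSL) / (6 * sigma)
= (99.1 - 90.9) / (6 * 4.02)
= 8.2000 / 24.1200
= 0.3400

0.3400


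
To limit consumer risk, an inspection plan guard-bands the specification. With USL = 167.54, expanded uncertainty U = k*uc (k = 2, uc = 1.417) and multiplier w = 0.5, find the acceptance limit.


U = k * uc = 2 * 1.417 = 2.834
guard band g = w * U = 0.5 * 2.834 = 1.417
AL = USL - g = 167.54 - 1.417
AL = 166.1230

166.1230


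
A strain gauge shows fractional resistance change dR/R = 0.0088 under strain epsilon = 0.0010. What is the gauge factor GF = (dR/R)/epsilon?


GF = (dR/R) / epsilon
= 0.0088 / 0.0010
= 8.8000

8.8000


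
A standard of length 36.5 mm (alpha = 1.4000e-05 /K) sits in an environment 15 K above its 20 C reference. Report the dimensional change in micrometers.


dL = L * alpha * dT
= 36.5 * 1.4000e-05 * 15
= 0.0076650 mm
dL_um = 0.0076650 * 1000 = 7.6650 um

7.6650


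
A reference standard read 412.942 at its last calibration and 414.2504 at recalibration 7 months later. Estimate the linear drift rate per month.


rate = (v2 - v1) / months
= (414.2504 - 412.942) / 7
= 1.3084 / 7
= 0.1869

0.1869


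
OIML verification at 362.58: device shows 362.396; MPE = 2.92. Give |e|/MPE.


e = indication - reference = 362.396 - 362.58 = -0.1840
|e| = 0.1840
ratio = |e| / MPE = 0.1840 / 2.92
ratio = 0.0630

0.0630


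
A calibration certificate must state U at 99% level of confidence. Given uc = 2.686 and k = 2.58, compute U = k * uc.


U = k * uc
U = 2.58 * 2.686
U = 6.9299

6.9299


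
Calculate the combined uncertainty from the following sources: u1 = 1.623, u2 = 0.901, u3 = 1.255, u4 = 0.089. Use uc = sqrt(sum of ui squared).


uc = sqrt(1.623^2 + 0.901^2 + 1.255^2 + 0.089^2)
uc = sqrt(5.028876)
uc = 2.2425

2.2425


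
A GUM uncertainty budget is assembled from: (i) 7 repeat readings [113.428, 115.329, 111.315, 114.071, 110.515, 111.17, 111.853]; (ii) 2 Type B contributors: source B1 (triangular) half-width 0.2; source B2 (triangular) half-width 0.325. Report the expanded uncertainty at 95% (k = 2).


mean = (113.428 + 115.329 + 111.315 + 114.071 + 110.515 + 111.17 + 111.853) / 7 = 112.5258571
s = sqrt(sum((x - mean)^2)/(n-1)) = 1.7729328
u_A = s / sqrt(n) = 1.7729328 / sqrt(7) = 0.67010561
u_B1 = 0.2 / sqrt(6) = 0.081649658
u_B2 = 0.325 / sqrt(6) = 0.13268069
uc = sqrt(0.67010561^2 + 0.081649658^2 + 0.13268069^2) = 0.68797701
U = k * uc = 2 * 0.68797701
U = 1.3760

1.3760


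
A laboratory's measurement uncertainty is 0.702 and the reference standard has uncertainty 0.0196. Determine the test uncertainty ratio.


TUR = u_lab / u_ref
= 0.702 / 0.0196
= 35.8163

35.8163


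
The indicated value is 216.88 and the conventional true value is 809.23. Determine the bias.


Systematic error = measured - true
= 216.88 - 809.23
= -592.3500

-592.3500


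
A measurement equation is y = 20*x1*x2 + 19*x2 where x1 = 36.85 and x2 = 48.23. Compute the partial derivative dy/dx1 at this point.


y = 20*x1*x2 + 19*x2
dy/dx1 = 20*x2
Evaluate at x2 = 48.23: c1 = 20 * 48.23
c1 = 964.6000

964.6000


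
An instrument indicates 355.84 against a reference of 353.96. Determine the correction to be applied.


Correction = standard - reading
= 353.96 - 355.84
= -1.8800

-1.8800


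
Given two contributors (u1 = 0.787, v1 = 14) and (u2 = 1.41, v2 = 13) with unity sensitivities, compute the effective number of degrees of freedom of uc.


uc = sqrt(u1^2 + u2^2) = sqrt(0.787^2 + 1.41^2) = 1.6147659
v_eff = uc^4 / (u1^4/v1 + u2^4/v2)
= 1.6147659^4 / (0.787^4/14 + 1.41^4/13)
= 6.7988941 / 0.33144295
v_eff = 20.5130

20.5130


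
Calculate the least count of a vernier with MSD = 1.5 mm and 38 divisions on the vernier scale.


LC = MSD / n_div
= 1.5 / 38
= 0.0395

0.0395


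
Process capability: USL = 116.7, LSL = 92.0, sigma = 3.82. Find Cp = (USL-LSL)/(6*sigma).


Cp = (USL - LSL) / (6 * sigma)
= (116.7 - 92.0) / (6 * 3.82)
= 24.7000 / 22.9200
= 1.0777

1.0777


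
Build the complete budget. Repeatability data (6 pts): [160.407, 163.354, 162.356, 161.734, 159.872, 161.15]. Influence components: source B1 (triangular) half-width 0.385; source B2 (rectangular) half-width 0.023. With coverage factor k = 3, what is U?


mean = (160.407 + 163.354 + 162.356 + 161.734 + 159.872 + 161.15) / 6 = 161.4788333
s = sqrt(sum((x - mean)^2)/(n-1)) = 1.2798166
u_A = s / sqrt(n) = 1.2798166 / sqrt(6) = 0.52248294
u_B1 = 0.385 / sqrt(6) = 0.15717559
u_B2 = 0.023 / sqrt(3) = 0.013279056
uc = sqrt(0.52248294^2 + 0.15717559^2 + 0.013279056^2) = 0.54577369
U = k * uc = 3 * 0.54577369
U = 1.6373

1.6373


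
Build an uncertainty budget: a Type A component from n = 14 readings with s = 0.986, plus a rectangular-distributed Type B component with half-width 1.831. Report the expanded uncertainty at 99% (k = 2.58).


u_A = s / sqrt(n) = 0.986 / sqrt(14) = 0.26351958
u_B = half_width / sqrt(3) = 1.831 / sqrt(3) = 1.0571283
uc = sqrt(u_A^2 + u_B^2) = sqrt(0.26351958^2 + 1.0571283^2) = 1.0894782
U = k * uc = 2.58 * 1.0894782
U = 2.8109

2.8109


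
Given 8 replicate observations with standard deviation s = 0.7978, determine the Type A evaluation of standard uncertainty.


u_A = s / sqrt(n)
u_A = 0.7978 / sqrt(8)
u_A = 0.7978 / 2.8284271
u_A = 0.2821

0.2821


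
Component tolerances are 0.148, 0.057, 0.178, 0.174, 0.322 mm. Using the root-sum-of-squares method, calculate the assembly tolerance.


RSS = sqrt(0.148^2 + 0.057^2 + 0.178^2 + 0.174^2 + 0.322^2)
= sqrt(0.190797)
= 0.4368

0.4368


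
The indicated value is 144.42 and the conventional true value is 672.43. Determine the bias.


Systematic error = measured - true
= 144.42 - 672.43
= -528.0100

-528.0100


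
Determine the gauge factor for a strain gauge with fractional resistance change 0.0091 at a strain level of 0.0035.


GF = (dR/R) / epsilon
= 0.0091 / 0.0035
= 2.6000

2.6000


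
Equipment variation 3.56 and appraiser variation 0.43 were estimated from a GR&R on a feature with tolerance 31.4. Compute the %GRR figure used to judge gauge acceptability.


GRR = sqrt(EV^2 + AV^2) = sqrt(3.56^2 + 0.43^2) = 3.5858751
%GRR = GRR / tol * 100 = 3.5858751 / 31.4 * 100
%GRR = 11.4200

11.4200


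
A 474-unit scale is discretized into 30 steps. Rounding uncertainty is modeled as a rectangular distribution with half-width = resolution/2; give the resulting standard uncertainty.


resolution = range / divisions
resolution = 474 / 30 = 15.8
u_res = resolution / (2*sqrt(3))
u_res = 15.8 / 3.4641016
u_res = 4.5611

4.5611


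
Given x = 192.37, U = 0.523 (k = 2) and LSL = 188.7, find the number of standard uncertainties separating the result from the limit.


u = U / k = 0.523 / 2 = 0.2615
margin = |LSL - x| = |188.7 - 192.37| = 3.67
z = margin / u = 3.67 / 0.2615
z = 14.0344

14.0344


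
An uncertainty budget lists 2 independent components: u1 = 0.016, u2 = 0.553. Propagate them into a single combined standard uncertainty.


uc = sqrt(0.016^2 + 0.553^2)
uc = sqrt(0.306065)
uc = 0.5532

0.5532


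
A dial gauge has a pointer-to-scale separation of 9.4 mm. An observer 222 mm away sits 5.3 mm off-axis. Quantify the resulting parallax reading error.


error = h * offset / d
= 9.4 * 5.3 / 222
= 0.2244

0.2244


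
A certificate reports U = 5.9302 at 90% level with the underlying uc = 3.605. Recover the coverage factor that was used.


k = U / uc
k = 5.9302 / 3.605
k = 1.645

1.645


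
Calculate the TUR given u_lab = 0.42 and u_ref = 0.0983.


TUR = u_lab / u_ref
= 0.42 / 0.0983
= 4.2726

4.2726


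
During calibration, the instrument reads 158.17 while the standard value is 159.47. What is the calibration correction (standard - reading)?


Correction = standard - reading
= 159.47 - 158.17
= 1.3000

1.3000


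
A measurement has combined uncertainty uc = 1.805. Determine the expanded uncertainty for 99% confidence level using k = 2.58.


U = k * uc
U = 2.58 * 1.805
U = 4.6569

4.6569


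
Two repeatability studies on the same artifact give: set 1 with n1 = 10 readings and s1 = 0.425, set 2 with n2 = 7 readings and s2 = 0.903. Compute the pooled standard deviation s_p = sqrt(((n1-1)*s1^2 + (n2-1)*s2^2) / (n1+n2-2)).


s_p = sqrt(((n1-1)*s1^2 + (n2-1)*s2^2) / (n1+n2-2))
numerator = (10-1)*0.425^2 + (7-1)*0.903^2 = 1.625625 + 4.892454 = 6.518079
denominator = 10 + 7 - 2 = 15
s_p^2 = 6.518079 / 15 = 0.4345386
s_p = sqrt(0.4345386) = 0.6592

0.6592


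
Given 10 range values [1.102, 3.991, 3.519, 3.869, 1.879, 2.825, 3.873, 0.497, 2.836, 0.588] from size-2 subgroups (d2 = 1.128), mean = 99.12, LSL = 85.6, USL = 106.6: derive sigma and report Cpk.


R_bar = (1.102 + 3.991 + 3.519 + 3.869 + 1.879 + 2.825 + 3.873 + 0.497 + 2.836 + 0.588) / 10 = 2.4979
sigma = R_bar / d2 = 2.4979 / 1.128 = 2.2144504
Cp = (USL - LSL)/(6*sigma) = (106.6 - 85.6)/(6*2.2144504) = 1.5805
Cpu = (106.6 - 99.12)/(3*2.2144504) = 1.1259
Cpl = (99.12 - 85.6)/(3*2.2144504) = 2.0351
Cpk = min(Cpu, Cpl) = 1.1259

1.1259


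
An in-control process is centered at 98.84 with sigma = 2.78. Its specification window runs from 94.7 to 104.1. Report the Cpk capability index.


Cpu = (USL - mean) / (3*sigma) = (104.1 - 98.84) / (3*2.78) = 0.6307
Cpl = (mean - LSL) / (3*sigma) = (98.84 - 94.7) / (3*2.78) = 0.4964
Cpk = min(Cpu, Cpl) = 0.4964

0.4964


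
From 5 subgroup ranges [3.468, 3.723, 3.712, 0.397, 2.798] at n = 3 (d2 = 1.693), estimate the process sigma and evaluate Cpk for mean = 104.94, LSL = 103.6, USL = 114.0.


R_bar = (3.468 + 3.723 + 3.712 + 0.397 + 2.798) / 5 = 2.8196
sigma = R_bar / d2 = 2.8196 / 1.693 = 1.665446
Cp = (USL - LSL)/(6*sigma) = (114.0 - 103.6)/(6*1.665446) = 1.0408
Cpu = (114.0 - 104.94)/(3*1.665446) = 1.8133
Cpl = (104.94 - 103.6)/(3*1.665446) = 0.2682
Cpk = min(Cpu, Cpl) = 0.2682

0.2682


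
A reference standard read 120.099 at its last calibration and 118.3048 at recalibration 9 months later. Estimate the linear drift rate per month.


rate = (v2 - v1) / months
= (118.3048 - 120.099) / 9
= -1.7942 / 9
= -0.1994

-0.1994


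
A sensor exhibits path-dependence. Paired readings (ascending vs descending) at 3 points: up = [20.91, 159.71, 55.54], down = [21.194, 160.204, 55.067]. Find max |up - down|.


|20.91 - 21.194| = 0.2840
|159.71 - 160.204| = 0.4940
|55.54 - 55.067| = 0.4730
hysteresis = max(diffs) = 0.4940

0.4940


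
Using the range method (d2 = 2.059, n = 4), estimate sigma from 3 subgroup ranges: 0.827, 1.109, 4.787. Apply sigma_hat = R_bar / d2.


R_bar = (0.827 + 1.109 + 4.787) / 3
R_bar = 6.723 / 3 = 2.241
sigma_hat = R_bar / d2 = 2.241 / 2.059 = 1.0884

1.0884


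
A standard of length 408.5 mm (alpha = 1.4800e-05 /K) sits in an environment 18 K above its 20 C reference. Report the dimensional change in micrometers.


dL = L * alpha * dT
= 408.5 * 1.4800e-05 * 18
= 0.1088244 mm
dL_um = 0.1088244 * 1000 = 108.8244 um

108.8244


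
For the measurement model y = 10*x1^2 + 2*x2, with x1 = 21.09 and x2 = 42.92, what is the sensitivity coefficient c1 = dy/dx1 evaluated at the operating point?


y = 10*x1^2 + 2*x2
dy/dx1 = 2*10*x1
Evaluate at x1 = 21.09: c1 = 20 * 21.09
c1 = 421.8000

421.8000


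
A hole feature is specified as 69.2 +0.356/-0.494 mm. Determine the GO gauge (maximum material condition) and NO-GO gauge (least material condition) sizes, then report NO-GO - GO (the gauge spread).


GO = nominal - lower_tol (smallest hole = maximum material condition)
GO = 69.2 - 0.494 = 68.706
NO-GO = nominal + upper_tol (largest hole = least material condition)
NO-GO = 69.2 + 0.356 = 69.556
spread = NO-GO - GO = 69.556 - 68.706 = 0.8500

0.8500


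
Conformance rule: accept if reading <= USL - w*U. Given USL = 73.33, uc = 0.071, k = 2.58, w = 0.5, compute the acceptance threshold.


U = k * uc = 2.58 * 0.071 = 0.18318
guard band g = w * U = 0.5 * 0.18318 = 0.09159
AL = USL - g = 73.33 - 0.09159
AL = 73.2384

73.2384


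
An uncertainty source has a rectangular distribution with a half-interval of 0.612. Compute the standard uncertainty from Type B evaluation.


u_B = half_width / sqrt(3)
u_B = 0.612 / 1.7320508
u_B = 0.3533

0.3533


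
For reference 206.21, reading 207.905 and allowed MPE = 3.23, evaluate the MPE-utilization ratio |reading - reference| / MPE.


e = indication - reference = 207.905 - 206.21 = 1.6950
|e| = 1.6950
ratio = |e| / MPE = 1.6950 / 3.23
ratio = 0.5248

0.5248


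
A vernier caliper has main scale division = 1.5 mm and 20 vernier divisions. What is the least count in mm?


LC = MSD / n_div
= 1.5 / 20
= 0.0750

0.0750


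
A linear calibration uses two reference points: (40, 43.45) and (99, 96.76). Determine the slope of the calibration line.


slope = (y2 - y1) / (x2 - x1)
= (96.76 - 43.45) / (99 - 40)
= 53.3100 / 59
= 0.9036

0.9036


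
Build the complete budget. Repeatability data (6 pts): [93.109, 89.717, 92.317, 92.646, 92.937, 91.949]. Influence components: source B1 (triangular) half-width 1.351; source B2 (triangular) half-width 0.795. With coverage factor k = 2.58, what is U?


mean = (93.109 + 89.717 + 92.317 + 92.646 + 92.937 + 91.949) / 6 = 92.1125
s = sqrt(sum((x - mean)^2)/(n-1)) = 1.2461467
u_A = s / sqrt(n) = 1.2461467 / sqrt(6) = 0.50873726
u_B1 = 1.351 / sqrt(6) = 0.55154344
u_B2 = 0.795 / sqrt(6) = 0.32455739
uc = sqrt(0.50873726^2 + 0.55154344^2 + 0.32455739^2) = 0.81752753
U = k * uc = 2.58 * 0.81752753
U = 2.1092

2.1092


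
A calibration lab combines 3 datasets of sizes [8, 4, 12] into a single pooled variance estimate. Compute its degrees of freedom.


nu = sum_i (n_i - 1)
nu = ((8 - 1) + (4 - 1) + (12 - 1))
nu = 7 + 3 + 11
nu = 21

21


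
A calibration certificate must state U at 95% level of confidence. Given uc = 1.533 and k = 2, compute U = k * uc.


U = k * uc
U = 2 * 1.533
U = 3.0660

3.0660


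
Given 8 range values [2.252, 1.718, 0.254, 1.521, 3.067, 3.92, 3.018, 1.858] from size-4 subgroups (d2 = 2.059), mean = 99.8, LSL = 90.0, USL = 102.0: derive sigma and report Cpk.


R_bar = (2.252 + 1.718 + 0.254 + 1.521 + 3.067 + 3.92 + 3.018 + 1.858) / 8 = 2.201
sigma = R_bar / d2 = 2.201 / 2.059 = 1.0689655
Cp = (USL - LSL)/(6*sigma) = (102.0 - 90.0)/(6*1.0689655) = 1.8710
Cpu = (102.0 - 99.8)/(3*1.0689655) = 0.6860
Cpl = (99.8 - 90.0)/(3*1.0689655) = 3.0559
Cpk = min(Cpu, Cpl) = 0.6860

0.6860


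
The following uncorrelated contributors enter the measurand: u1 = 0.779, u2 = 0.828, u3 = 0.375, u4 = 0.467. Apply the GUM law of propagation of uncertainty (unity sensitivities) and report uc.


uc = sqrt(0.779^2 + 0.828^2 + 0.375^2 + 0.467^2)
uc = sqrt(1.651139)
uc = 1.2850

1.2850


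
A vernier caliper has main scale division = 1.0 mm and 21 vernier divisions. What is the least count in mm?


LC = MSD / n_div
= 1.0 / 21
= 0.0476

0.0476


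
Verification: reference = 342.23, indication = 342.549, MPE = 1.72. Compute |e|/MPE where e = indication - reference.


e = indication - reference = 342.549 - 342.23 = 0.3190
|e| = 0.3190
ratio = |e| / MPE = 0.3190 / 1.72
ratio = 0.1855

0.1855


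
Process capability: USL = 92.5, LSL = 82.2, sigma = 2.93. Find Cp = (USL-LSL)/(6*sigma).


Cp = (USL - LSL) / (6 * sigma)
= (92.5 - 82.2) / (6 * 2.93)
= 10.3000 / 17.5800
= 0.5859

0.5859


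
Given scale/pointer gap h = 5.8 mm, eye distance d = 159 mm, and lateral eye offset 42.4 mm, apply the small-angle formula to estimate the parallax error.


error = h * offset / d
= 5.8 * 42.4 / 159
= 1.5467

1.5467


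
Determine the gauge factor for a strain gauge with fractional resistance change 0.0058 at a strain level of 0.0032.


GF = (dR/R) / epsilon
= 0.0058 / 0.0032
= 1.8125

1.8125


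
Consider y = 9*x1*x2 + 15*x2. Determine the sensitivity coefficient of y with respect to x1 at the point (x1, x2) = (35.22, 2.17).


y = 9*x1*x2 + 15*x2
dy/dx1 = 9*x2
Evaluate at x2 = 2.17: c1 = 9 * 2.17
c1 = 19.5300

19.5300


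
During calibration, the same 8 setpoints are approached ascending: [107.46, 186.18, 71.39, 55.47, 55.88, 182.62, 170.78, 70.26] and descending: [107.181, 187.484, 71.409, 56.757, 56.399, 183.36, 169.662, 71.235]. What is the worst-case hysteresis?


|107.46 - 107.181| = 0.2790
|186.18 - 187.484| = 1.3040
|71.39 - 71.409| = 0.0190
|55.47 - 56.757| = 1.2870
|55.88 - 56.399| = 0.5190
|182.62 - 183.36| = 0.7400
|170.78 - 169.662| = 1.1180
|70.26 - 71.235| = 0.9750
hysteresis = max(diffs) = 1.3040

1.3040


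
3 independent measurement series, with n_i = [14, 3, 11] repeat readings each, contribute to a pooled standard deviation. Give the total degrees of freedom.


nu = sum_i (n_i - 1)
nu = ((14 - 1) + (3 - 1) + (11 - 1))
nu = 13 + 2 + 10
nu = 25

25


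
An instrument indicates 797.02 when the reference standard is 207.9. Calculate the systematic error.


Systematic error = measured - true
= 797.02 - 207.9
= 589.1200

589.1200


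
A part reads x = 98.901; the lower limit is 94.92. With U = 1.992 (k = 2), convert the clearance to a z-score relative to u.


u = U / k = 1.992 / 2 = 0.996
margin = |LSL - x| = |94.92 - 98.901| = 3.981
z = margin / u = 3.981 / 0.996
z = 3.9970

3.9970


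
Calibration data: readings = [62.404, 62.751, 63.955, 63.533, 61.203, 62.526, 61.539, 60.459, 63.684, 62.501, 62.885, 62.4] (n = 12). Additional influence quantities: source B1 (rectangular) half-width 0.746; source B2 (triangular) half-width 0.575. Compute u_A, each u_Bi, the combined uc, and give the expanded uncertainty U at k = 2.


mean = (62.404 + 62.751 + 63.955 + 63.533 + 61.203 + 62.526 + 61.539 + 60.459 + 63.684 + 62.501 + 62.885 + 62.4) / 12 = 62.48666667
s = sqrt(sum((x - mean)^2)/(n-1)) = 1.026307
u_A = s / sqrt(n) = 1.026307 / sqrt(12) = 0.29626931
u_B1 = 0.746 / sqrt(3) = 0.4307033
u_B2 = 0.575 / sqrt(6) = 0.23474277
uc = sqrt(0.29626931^2 + 0.4307033^2 + 0.23474277^2) = 0.57304887
U = k * uc = 2 * 0.57304887
U = 1.1461

1.1461


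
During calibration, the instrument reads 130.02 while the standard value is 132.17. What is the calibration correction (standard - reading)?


Correction = standard - reading
= 132.17 - 130.02
= 2.1500

2.1500


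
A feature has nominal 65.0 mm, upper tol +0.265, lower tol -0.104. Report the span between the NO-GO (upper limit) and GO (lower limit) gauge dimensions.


GO = nominal - lower_tol (smallest hole = maximum material condition)
GO = 65.0 - 0.104 = 64.896
NO-GO = nominal + upper_tol (largest hole = least material condition)
NO-GO = 65.0 + 0.265 = 65.265
spread = NO-GO - GO = 65.265 - 64.896 = 0.3690

0.3690


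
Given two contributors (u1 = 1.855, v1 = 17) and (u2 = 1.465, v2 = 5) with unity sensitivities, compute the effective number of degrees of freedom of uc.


uc = sqrt(u1^2 + u2^2) = sqrt(1.855^2 + 1.465^2) = 2.3637364
v_eff = uc^4 / (u1^4/v1 + u2^4/v2)
= 2.3637364^4 / (1.855^4/17 + 1.465^4/5)
= 31.21736 / 1.6177654
v_eff = 19.2966

19.2966


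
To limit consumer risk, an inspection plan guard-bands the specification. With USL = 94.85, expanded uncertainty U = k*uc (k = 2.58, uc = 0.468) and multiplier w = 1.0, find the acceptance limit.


U = k * uc = 2.58 * 0.468 = 1.20744
guard band g = w * U = 1.0 * 1.20744 = 1.20744
AL = USL - g = 94.85 - 1.20744
AL = 93.6426

93.6426


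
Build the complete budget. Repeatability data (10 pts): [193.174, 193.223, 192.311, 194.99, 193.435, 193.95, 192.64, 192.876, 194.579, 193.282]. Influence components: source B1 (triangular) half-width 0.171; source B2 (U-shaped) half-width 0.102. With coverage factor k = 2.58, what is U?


mean = (193.174 + 193.223 + 192.311 + 194.99 + 193.435 + 193.95 + 192.64 + 192.876 + 194.579 + 193.282) / 10 = 193.446
s = sqrt(sum((x - mean)^2)/(n-1)) = 0.8389896
u_A = s / sqrt(n) = 0.8389896 / sqrt(10) = 0.26531181
u_B1 = 0.171 / sqrt(6) = 0.069810458
u_B2 = 0.102 / sqrt(2) = 0.072124892
uc = sqrt(0.26531181^2 + 0.069810458^2 + 0.072124892^2) = 0.28366504
U = k * uc = 2.58 * 0.28366504
U = 0.7319

0.7319


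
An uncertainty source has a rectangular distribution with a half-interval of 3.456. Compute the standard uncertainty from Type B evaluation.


u_B = half_width / sqrt(3)
u_B = 3.456 / 1.7320508
u_B = 1.9953

1.9953


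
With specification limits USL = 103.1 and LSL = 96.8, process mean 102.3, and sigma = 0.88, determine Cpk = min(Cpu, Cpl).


Cpu = (USL - mean) / (3*sigma) = (103.1 - 102.3) / (3*0.88) = 0.3030
Cpl = (mean - LSL) / (3*sigma) = (102.3 - 96.8) / (3*0.88) = 2.0833
Cpk = min(Cpu, Cpl) = 0.3030

0.3030


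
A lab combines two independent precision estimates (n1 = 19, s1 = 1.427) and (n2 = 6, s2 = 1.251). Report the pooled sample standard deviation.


s_p = sqrt(((n1-1)*s1^2 + (n2-1)*s2^2) / (n1+n2-2))
numerator = (19-1)*1.427^2 + (6-1)*1.251^2 = 36.653922 + 7.825005 = 44.478927
denominator = 19 + 6 - 2 = 23
s_p^2 = 44.478927 / 23 = 1.9338664
s_p = sqrt(1.9338664) = 1.3906

1.3906


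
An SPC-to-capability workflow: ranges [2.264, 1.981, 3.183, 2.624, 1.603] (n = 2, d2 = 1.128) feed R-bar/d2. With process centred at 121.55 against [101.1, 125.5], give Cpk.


R_bar = (2.264 + 1.981 + 3.183 + 2.624 + 1.603) / 5 = 2.331
sigma = R_bar / d2 = 2.331 / 1.128 = 2.0664894
Cp = (USL - LSL)/(6*sigma) = (125.5 - 101.1)/(6*2.0664894) = 1.9679
Cpu = (125.5 - 121.55)/(3*2.0664894) = 0.6372
Cpl = (121.55 - 101.1)/(3*2.0664894) = 3.2987
Cpk = min(Cpu, Cpl) = 0.6372

0.6372


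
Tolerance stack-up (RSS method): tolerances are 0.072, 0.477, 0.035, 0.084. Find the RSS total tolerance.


RSS = sqrt(0.072^2 + 0.477^2 + 0.035^2 + 0.084^2)
= sqrt(0.240994)
= 0.4909

0.4909


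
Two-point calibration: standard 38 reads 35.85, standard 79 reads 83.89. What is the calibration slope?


slope = (y2 - y1) / (x2 - x1)
= (83.89 - 35.85) / (79 - 38)
= 48.0400 / 41
= 1.1717

1.1717


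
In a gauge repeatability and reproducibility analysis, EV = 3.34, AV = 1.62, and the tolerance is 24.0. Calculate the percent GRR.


GRR = sqrt(EV^2 + AV^2) = sqrt(3.34^2 + 1.62^2) = 3.7121422
%GRR = GRR / tol * 100 = 3.7121422 / 24.0 * 100
%GRR = 15.4673

15.4673


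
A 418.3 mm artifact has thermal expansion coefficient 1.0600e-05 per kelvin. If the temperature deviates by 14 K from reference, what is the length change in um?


dL = L * alpha * dT
= 418.3 * 1.0600e-05 * 14
= 0.0620757 mm
dL_um = 0.0620757 * 1000 = 62.0757 um

62.0757


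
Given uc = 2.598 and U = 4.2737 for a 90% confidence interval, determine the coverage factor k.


k = U / uc
k = 4.2737 / 2.598
k = 1.645

1.645


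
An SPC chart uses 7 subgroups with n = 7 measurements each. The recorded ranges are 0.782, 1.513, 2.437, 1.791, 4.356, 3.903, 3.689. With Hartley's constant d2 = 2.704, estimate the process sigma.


R_bar = (0.782 + 1.513 + 2.437 + 1.791 + 4.356 + 3.903 + 3.689) / 7
R_bar = 18.471 / 7 = 2.6387143
sigma_hat = R_bar / d2 = 2.6387143 / 2.704 = 0.9759

0.9759


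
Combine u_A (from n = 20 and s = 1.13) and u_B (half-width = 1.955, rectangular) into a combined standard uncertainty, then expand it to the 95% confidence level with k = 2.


u_A = s / sqrt(n) = 1.13 / sqrt(20) = 0.25267568
u_B = half_width / sqrt(3) = 1.955 / sqrt(3) = 1.1287198
uc = sqrt(u_A^2 + u_B^2) = sqrt(0.25267568^2 + 1.1287198^2) = 1.1566561
U = k * uc = 2 * 1.1566561
U = 2.3133

2.3133


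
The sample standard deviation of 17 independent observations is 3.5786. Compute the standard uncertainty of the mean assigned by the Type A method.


u_A = s / sqrt(n)
u_A = 3.5786 / sqrt(17)
u_A = 3.5786 / 4.1231056
u_A = 0.8679

0.8679


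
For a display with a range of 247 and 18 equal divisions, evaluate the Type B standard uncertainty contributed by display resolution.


resolution = range / divisions
resolution = 247 / 18 = 13.722222
u_res = resolution / (2*sqrt(3))
u_res = 13.722222 / 3.4641016
u_res = 3.9613

3.9613


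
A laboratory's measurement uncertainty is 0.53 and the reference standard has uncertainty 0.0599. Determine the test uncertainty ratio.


TUR = u_lab / u_ref
= 0.53 / 0.0599
= 8.8481

8.8481


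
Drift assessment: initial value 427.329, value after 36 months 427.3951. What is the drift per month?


rate = (v2 - v1) / months
= (427.3951 - 427.329) / 36
= 0.0661 / 36
= 0.0018

0.0018


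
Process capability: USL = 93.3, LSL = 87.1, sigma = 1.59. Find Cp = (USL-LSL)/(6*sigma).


Cp = (USL - LSL) / (6 * sigma)
= (93.3 - 87.1) / (6 * 1.59)
= 6.2000 / 9.5400
= 0.6499

0.6499


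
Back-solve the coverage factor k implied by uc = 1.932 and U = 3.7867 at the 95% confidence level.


k = U / uc
k = 3.7867 / 1.932
k = 1.96

1.96


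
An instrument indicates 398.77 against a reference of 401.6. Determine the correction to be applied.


Correction = standard - reading
= 401.6 - 398.77
= 2.8300

2.8300


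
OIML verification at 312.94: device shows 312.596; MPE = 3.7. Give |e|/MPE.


e = indication - reference = 312.596 - 312.94 = -0.3440
|e| = 0.3440
ratio = |e| / MPE = 0.3440 / 3.7
ratio = 0.0930

0.0930


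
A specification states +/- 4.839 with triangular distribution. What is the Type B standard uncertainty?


u_B = half_width / sqrt(6)
u_B = 4.839 / 2.4494897
u_B = 1.9755

1.9755


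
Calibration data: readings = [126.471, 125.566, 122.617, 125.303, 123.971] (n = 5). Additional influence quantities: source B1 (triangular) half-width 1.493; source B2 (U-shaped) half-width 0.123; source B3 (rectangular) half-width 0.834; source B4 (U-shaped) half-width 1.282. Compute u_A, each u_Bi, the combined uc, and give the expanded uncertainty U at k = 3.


mean = (126.471 + 125.566 + 122.617 + 125.303 + 123.971) / 5 = 124.7856
s = sqrt(sum((x - mean)^2)/(n-1)) = 1.5069588
u_A = s / sqrt(n) = 1.5069588 / sqrt(5) = 0.67393246
u_B1 = 1.493 / sqrt(6) = 0.6095147
u_B2 = 0.123 / sqrt(2) = 0.086974134
u_B3 = 0.834 / sqrt(3) = 0.48151012
u_B4 = 1.282 / sqrt(2) = 0.90651089
uc = sqrt(0.67393246^2 + 0.6095147^2 + 0.086974134^2 + 0.48151012^2 + 0.90651089^2) = 1.3736345
U = k * uc = 3 * 1.3736345
U = 4.1209

4.1209


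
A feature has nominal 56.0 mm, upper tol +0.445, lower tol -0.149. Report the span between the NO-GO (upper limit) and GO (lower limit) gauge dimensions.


GO = nominal - lower_tol (smallest hole = maximum material condition)
GO = 56.0 - 0.149 = 55.851
NO-GO = nominal + upper_tol (largest hole = least material condition)
NO-GO = 56.0 + 0.445 = 56.445
spread = NO-GO - GO = 56.445 - 55.851 = 0.5940

0.5940


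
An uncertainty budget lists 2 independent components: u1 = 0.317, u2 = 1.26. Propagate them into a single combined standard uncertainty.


uc = sqrt(0.317^2 + 1.26^2)
uc = sqrt(1.688089)
uc = 1.2993

1.2993


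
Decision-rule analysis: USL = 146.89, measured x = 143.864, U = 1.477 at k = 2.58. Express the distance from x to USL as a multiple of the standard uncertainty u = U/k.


u = U / k = 1.477 / 2.58 = 0.57248062
margin = |USL - x| = |146.89 - 143.864| = 3.026
z = margin / u = 3.026 / 0.57248062
z = 5.2858

5.2858


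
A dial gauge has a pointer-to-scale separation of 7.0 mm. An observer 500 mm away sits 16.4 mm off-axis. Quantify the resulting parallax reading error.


error = h * offset / d
= 7.0 * 16.4 / 500
= 0.2296

0.2296


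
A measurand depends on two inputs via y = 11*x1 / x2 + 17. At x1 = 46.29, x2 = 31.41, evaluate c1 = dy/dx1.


y = 11*x1 / x2 + 17
dy/dx1 = 11/x2
Evaluate at x2 = 31.41: c1 = 11 / 31.41
c1 = 0.3502

0.3502


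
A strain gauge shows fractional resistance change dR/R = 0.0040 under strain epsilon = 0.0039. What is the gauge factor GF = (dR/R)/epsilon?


GF = (dR/R) / epsilon
= 0.0040 / 0.0039
= 1.0256

1.0256


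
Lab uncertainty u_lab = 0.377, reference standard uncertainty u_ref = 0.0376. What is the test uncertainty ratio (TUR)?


TUR = u_lab / u_ref
= 0.377 / 0.0376
= 10.0266

10.0266


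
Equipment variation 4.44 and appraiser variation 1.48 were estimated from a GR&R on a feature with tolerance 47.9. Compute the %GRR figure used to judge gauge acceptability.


GRR = sqrt(EV^2 + AV^2) = sqrt(4.44^2 + 1.48^2) = 4.6801709
%GRR = GRR / tol * 100 = 4.6801709 / 47.9 * 100
%GRR = 9.7707

9.7707


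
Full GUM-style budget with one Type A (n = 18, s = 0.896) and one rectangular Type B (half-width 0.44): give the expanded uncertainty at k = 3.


u_A = s / sqrt(n) = 0.896 / sqrt(18) = 0.21118923
u_B = half_width / sqrt(3) = 0.44 / sqrt(3) = 0.25403412
uc = sqrt(u_A^2 + u_B^2) = sqrt(0.21118923^2 + 0.25403412^2) = 0.3303547
U = k * uc = 3 * 0.3303547
U = 0.9911

0.9911
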